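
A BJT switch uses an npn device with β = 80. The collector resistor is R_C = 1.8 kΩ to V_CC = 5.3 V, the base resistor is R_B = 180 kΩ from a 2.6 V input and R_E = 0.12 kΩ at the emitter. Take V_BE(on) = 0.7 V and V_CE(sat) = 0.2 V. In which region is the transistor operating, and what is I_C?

Assume active. Base-emitter loop: I_B = (V_BB − V_BE)/(R_B + (β+1)R_E) = (2.6 − 0.7)/(180 + 81×0.12) = 0.01 mA.
I_C = β·I_B = 80×0.01 = 0.801 mA.
V_CE = V_CC − I_C·R_C − I_E·R_E = 5.3 − 0.801×1.8 − 0.811×0.12 = 3.76 V > V_CE(sat), so the active-region assumption holds.

active; I_C ≈ 0.8 mA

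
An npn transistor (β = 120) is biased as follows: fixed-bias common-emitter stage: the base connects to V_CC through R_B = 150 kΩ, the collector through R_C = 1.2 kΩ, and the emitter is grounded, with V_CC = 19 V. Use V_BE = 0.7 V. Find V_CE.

Base loop: V_CC = I_B·R_B + V_BE, so I_B = (19 − 0.7)/150 kΩ = 0.122 mA.
In the active region I_C = β·I_B = 120 × 0.122 = 14.6 mA.
Collector loop: V_CE = V_CC − I_C·R_C = 19 − 14.6×1.2 = 1.43 V.
Since V_CE = 1.43 V > V_CE(sat) ≈ 0.2 V, the transistor is in the active region as assumed.

V_CE ≈ 1.4 V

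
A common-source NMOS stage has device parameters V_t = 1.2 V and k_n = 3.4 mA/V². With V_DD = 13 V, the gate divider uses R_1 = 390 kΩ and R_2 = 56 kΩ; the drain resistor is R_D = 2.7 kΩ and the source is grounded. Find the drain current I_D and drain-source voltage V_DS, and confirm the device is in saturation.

I_D ≈ 0.32 mA, V_DS ≈ 12 V

V_G = V_DD·R_2/(R_1+R_2) = 13×56/446 = 1.63 V. With the source grounded, V_GS = V_G = 1.63 V.
Assume saturation: I_D = (k_n/2)(V_GS − V_t)² = (3.4/2)×(1.63 − 1.2)² = 1.7×0.432² = 0.318 mA.
V_DS = V_DD − I_D·R_D = 13 − 0.318×2.7 = 12.1 V.
Saturation requires V_DS ≥ V_GS − V_t = 0.432 V; 12.1 ≥ 0.432 ✓.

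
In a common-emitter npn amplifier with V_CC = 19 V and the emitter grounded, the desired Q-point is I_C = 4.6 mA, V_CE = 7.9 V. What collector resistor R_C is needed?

R_C ≈ 2.4 kΩ

Collector loop: V_CC = I_C·R_C + V_CE.
R_C = (V_CC − V_CE)/I_C = (19 − 7.9)/4.6 = 2.41 kΩ.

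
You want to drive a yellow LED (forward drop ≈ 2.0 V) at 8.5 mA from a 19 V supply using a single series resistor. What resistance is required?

R ≈ 2 kΩ

The resistor drops V_S − V_D = 19 − 2.0 = 17 V at 8.5 mA.
R = 17 V / 8.5 mA = 2 kΩ.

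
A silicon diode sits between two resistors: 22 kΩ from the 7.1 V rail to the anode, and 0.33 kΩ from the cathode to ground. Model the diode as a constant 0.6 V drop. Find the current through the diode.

I ≈ 0.29 mA

The two resistors are in series with the diode, so KVL gives 7.1 = I·22 + 0.6 + I·0.33.
I = (7.1 − 0.6) / (22 + 0.33) kΩ = 6.5 / 22.3 = 0.291 mA.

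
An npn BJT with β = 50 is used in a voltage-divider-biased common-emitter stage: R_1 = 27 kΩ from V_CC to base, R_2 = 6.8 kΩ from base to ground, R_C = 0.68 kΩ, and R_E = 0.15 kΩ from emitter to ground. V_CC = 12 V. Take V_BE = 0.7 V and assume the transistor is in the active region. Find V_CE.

V_CE ≈ 6.5 V

Thevenize the base divider: V_Th = V_CC·R_2/(R_1+R_2) = 12×6.8/33.8 = 2.41 V, R_Th = R_1‖R_2 = 5.43 kΩ.
Base-emitter loop: V_Th = I_B·R_Th + V_BE + (β+1)I_B·R_E, so I_B = (2.41 − 0.7) / (5.43 + 51×0.15) = 0.131 mA.
I_C = β·I_B = 50×0.131 = 6.55 mA, and I_E = (β+1)I_B = 6.68 mA.
V_CE = V_CC − I_C·R_C − I_E·R_E = 12 − 6.55×0.68 − 6.68×0.15 = 6.54 V.
V_CE = 6.54 V > 0.2 V confirms active-region operation.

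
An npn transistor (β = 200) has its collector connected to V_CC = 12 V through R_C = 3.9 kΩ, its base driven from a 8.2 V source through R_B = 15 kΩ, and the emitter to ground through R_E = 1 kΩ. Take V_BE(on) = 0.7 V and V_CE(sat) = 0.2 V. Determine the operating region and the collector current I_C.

Assume active: I_B = (8.2 − 0.7)/(15 + 201×1) = 0.0347 mA, I_C = β·I_B = 6.94 mA.
Then V_CE = 12 − 6.94×3.9 − 6.98×1 = -22.1 V < 0.2 V — the active assumption fails.
Re-solve with V_CE = 0.2 V. KCL at the emitter: V_E/R_E = (V_BB−0.7−V_E)/R_B + (V_CC−0.2−V_E)/R_C, giving V_E = 2.66 V.
I_C = (V_CC − 0.2 − V_E)/R_C = (11.8 − 2.66)/3.9 = 2.34 mA.
Check: I_B = (7.5 − 2.66)/15 = 0.322 mA, and β·I_B = 64.5 mA > I_C, confirming saturation.

saturation; I_C ≈ 2.3 mA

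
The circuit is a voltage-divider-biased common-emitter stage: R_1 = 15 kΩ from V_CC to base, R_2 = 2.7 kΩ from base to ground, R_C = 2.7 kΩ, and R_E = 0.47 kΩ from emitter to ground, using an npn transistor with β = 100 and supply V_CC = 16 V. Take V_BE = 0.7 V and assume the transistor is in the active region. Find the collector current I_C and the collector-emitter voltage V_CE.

I_C ≈ 3.5 mA, V_CE ≈ 4.9 V

Thevenize the base divider: V_Th = V_CC·R_2/(R_1+R_2) = 16×2.7/17.7 = 2.44 V, R_Th = R_1‖R_2 = 2.29 kΩ.
Base-emitter loop: V_Th = I_B·R_Th + V_BE + (β+1)I_B·R_E, so I_B = (2.44 − 0.7) / (2.29 + 101×0.47) = 0.035 mA.
I_C = β·I_B = 100×0.035 = 3.5 mA, and I_E = (β+1)I_B = 3.53 mA.
V_CE = V_CC − I_C·R_C − I_E·R_E = 16 − 3.5×2.7 − 3.53×0.47 = 4.89 V.
V_CE = 4.89 V > 0.2 V confirms active-region operation.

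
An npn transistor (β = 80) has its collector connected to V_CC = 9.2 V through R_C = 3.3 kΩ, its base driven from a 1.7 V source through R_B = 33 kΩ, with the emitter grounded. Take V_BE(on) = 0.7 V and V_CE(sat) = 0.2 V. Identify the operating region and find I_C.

Assume active. Base-emitter loop: I_B = (V_BB − V_BE)/R_B = (1.7 − 0.7)/33 = 0.0303 mA.
I_C = β·I_B = 80×0.0303 = 2.42 mA.
V_CE = V_CC − I_C·R_C = 9.2 − 2.42×3.3 = 1.2 V > V_CE(sat), so the active-region assumption holds.

active; I_C ≈ 2.4 mA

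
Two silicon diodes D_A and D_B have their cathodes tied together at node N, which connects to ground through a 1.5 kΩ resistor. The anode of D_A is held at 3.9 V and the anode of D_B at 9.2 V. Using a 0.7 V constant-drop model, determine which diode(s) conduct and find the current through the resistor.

Only D_B conducts; I_R ≈ 5.7 mA

Assume both conduct. Then node N would need to be at both 3.9−0.7 = 3.2 V and 9.2−0.7 = 8.5 V, which is impossible.
Assume only D_B conducts: V_N = 9.2 − 0.7 = 8.5 V, so I_R = 8.5/1.5 = 5.67 mA.
Check D_A: its anode-to-cathode voltage is 3.9 − 8.5 = -4.6 V < 0.7 V, so it is off. The assumption is consistent.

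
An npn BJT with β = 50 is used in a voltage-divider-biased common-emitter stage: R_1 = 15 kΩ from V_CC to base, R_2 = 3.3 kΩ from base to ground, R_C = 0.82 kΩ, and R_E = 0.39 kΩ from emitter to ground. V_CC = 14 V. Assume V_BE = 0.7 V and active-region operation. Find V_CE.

Thevenize the base divider: V_Th = V_CC·R_2/(R_1+R_2) = 14×3.3/18.3 = 2.52 V, R_Th = R_1‖R_2 = 2.7 kΩ.
Base-emitter loop: V_Th = I_B·R_Th + V_BE + (β+1)I_B·R_E, so I_B = (2.52 − 0.7) / (2.7 + 51×0.39) = 0.0808 mA.
I_C = β·I_B = 50×0.0808 = 4.04 mA, and I_E = (β+1)I_B = 4.12 mA.
V_CE = V_CC − I_C·R_C − I_E·R_E = 14 − 4.04×0.82 − 4.12×0.39 = 9.08 V.
V_CE = 9.08 V > 0.2 V confirms active-region operation.

V_CE ≈ 9.1 V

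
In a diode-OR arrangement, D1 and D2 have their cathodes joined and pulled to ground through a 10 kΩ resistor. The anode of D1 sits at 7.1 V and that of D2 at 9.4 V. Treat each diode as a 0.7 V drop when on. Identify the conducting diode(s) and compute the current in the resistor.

Only D2 conducts; I_R ≈ 0.87 mA

Assume both conduct. Then node N would need to be at both 7.1−0.7 = 6.4 V and 9.4−0.7 = 8.7 V, which is impossible.
Assume only D2 conducts: V_N = 9.4 − 0.7 = 8.7 V, so I_R = 8.7/10 = 0.87 mA.
Check D1: its anode-to-cathode voltage is 7.1 − 8.7 = -1.6 V < 0.7 V, so it is off. The assumption is consistent.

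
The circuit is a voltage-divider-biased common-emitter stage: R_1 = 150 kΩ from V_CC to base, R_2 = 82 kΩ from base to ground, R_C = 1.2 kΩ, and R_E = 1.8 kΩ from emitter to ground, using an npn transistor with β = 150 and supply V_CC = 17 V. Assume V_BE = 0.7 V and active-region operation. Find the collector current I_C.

I_C ≈ 2.5 mA

Thevenize the base divider: V_Th = V_CC·R_2/(R_1+R_2) = 17×82/232 = 6.01 V, R_Th = R_1‖R_2 = 53 kΩ.
Base-emitter loop: V_Th = I_B·R_Th + V_BE + (β+1)I_B·R_E, so I_B = (6.01 − 0.7) / (53 + 151×1.8) = 0.0163 mA.
I_C = β·I_B = 150×0.0163 = 2.45 mA, and I_E = (β+1)I_B = 2.47 mA.
V_CE = V_CC − I_C·R_C − I_E·R_E = 17 − 2.45×1.2 − 2.47×1.8 = 9.62 V.
V_CE = 9.62 V > 0.2 V confirms active-region operation.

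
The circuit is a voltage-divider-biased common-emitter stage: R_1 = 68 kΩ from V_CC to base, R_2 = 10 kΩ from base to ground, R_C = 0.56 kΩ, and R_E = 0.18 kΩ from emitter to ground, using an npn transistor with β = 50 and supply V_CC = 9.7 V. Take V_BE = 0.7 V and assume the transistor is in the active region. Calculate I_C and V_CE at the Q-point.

Thevenize the base divider: V_Th = V_CC·R_2/(R_1+R_2) = 9.7×10/78 = 1.24 V, R_Th = R_1‖R_2 = 8.72 kΩ.
Base-emitter loop: V_Th = I_B·R_Th + V_BE + (β+1)I_B·R_E, so I_B = (1.24 − 0.7) / (8.72 + 51×0.18) = 0.0304 mA.
I_C = β·I_B = 50×0.0304 = 1.52 mA, and I_E = (β+1)I_B = 1.55 mA.
V_CE = V_CC − I_C·R_C − I_E·R_E = 9.7 − 1.52×0.56 − 1.55×0.18 = 8.57 V.
V_CE = 8.57 V > 0.2 V confirms active-region operation.

I_C ≈ 1.5 mA, V_CE ≈ 8.6 V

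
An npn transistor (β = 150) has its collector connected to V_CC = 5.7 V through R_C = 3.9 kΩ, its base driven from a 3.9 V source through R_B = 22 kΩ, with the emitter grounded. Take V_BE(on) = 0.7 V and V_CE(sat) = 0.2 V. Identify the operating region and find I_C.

saturation; I_C ≈ 1.4 mA

Assume active: I_B = (3.9 − 0.7)/22 = 0.145 mA, giving I_C = β·I_B = 21.8 mA.
But then V_CE = 5.7 − 21.8×3.9 = -79.4 V < V_CE(sat) = 0.2 V — impossible in the active region.
So the transistor is saturated. With V_CE = 0.2 V, I_C = (V_CC − 0.2)/R_C = 5.5/3.9 = 1.41 mA.
Check: β·I_B = 21.8 mA > I_C = 1.41 mA, confirming saturation.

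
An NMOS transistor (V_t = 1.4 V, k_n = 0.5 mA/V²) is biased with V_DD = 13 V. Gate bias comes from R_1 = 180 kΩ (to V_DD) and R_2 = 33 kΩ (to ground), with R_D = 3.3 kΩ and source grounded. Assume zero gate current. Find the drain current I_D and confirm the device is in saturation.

I_D ≈ 0.094 mA

V_G = V_DD·R_2/(R_1+R_2) = 13×33/213 = 2.01 V. With the source grounded, V_GS = V_G = 2.01 V.
Assume saturation: I_D = (k_n/2)(V_GS − V_t)² = (0.5/2)×(2.01 − 1.4)² = 0.25×0.614² = 0.0943 mA.
V_DS = V_DD − I_D·R_D = 13 − 0.0943×3.3 = 12.7 V.
Saturation requires V_DS ≥ V_GS − V_t = 0.614 V; 12.7 ≥ 0.614 ✓.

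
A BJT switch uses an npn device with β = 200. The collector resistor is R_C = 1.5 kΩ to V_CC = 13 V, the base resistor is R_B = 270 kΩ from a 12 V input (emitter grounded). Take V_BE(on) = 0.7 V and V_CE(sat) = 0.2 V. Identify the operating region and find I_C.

active; I_C ≈ 8.4 mA

Assume active. Base-emitter loop: I_B = (V_BB − V_BE)/R_B = (12 − 0.7)/270 = 0.0419 mA.
I_C = β·I_B = 200×0.0419 = 8.37 mA.
V_CE = V_CC − I_C·R_C = 13 − 8.37×1.5 = 0.444 V > V_CE(sat), so the active-region assumption holds.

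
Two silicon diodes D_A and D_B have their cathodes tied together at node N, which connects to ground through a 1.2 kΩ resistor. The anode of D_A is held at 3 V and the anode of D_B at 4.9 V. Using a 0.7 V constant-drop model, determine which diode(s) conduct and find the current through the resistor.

Only D_B conducts; I_R ≈ 3.5 mA

Assume both conduct. Then node N would need to be at both 3−0.7 = 2.3 V and 4.9−0.7 = 4.2 V, which is impossible.
Assume only D_B conducts: V_N = 4.9 − 0.7 = 4.2 V, so I_R = 4.2/1.2 = 3.5 mA.
Check D_A: its anode-to-cathode voltage is 3 − 4.2 = -1.2 V < 0.7 V, so it is off. The assumption is consistent.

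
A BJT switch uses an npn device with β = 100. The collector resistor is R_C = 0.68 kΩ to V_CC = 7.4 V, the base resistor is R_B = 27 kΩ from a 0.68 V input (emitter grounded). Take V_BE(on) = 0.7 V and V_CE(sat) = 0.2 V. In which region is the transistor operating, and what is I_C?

cutoff; I_C ≈ 0

V_BB = 0.68 V ≤ V_BE(on) = 0.7 V, so the base-emitter junction is not forward biased.
The transistor is in cutoff: I_B = I_C = 0.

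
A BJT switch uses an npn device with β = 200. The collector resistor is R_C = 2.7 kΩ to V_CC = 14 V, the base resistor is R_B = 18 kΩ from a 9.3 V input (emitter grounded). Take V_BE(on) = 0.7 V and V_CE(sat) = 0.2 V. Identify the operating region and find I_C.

saturation; I_C ≈ 5.1 mA

Assume active: I_B = (9.3 − 0.7)/18 = 0.478 mA, giving I_C = β·I_B = 95.6 mA.
But then V_CE = 14 − 95.6×2.7 = -244 V < V_CE(sat) = 0.2 V — impossible in the active region.
So the transistor is saturated. With V_CE = 0.2 V, I_C = (V_CC − 0.2)/R_C = 13.8/2.7 = 5.11 mA.
Check: β·I_B = 95.6 mA > I_C = 5.11 mA, confirming saturation.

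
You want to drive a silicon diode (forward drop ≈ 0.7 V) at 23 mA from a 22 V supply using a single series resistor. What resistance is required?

R ≈ 0.93 kΩ

The resistor drops V_S − V_D = 22 − 0.7 = 21.3 V at 23 mA.
R = 21.3 V / 23 mA = 0.926 kΩ.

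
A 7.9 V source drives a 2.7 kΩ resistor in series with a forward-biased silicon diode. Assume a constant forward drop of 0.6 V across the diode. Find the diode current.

I ≈ 2.7 mA

KVL around the loop: 7.9 = V_D + I·R = 0.6 + I × 2.7 kΩ.
So I = (7.9 − 0.6) / 2.7 kΩ = 7.3 / 2.7 = 2.7 mA.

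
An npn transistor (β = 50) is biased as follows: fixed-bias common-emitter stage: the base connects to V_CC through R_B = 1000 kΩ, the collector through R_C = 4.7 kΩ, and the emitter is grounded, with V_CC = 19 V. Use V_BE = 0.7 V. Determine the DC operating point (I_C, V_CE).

I_C ≈ 0.92 mA, V_CE ≈ 15 V

Base loop: V_CC = I_B·R_B + V_BE, so I_B = (19 − 0.7)/1000 kΩ = 0.0183 mA.
In the active region I_C = β·I_B = 50 × 0.0183 = 0.915 mA.
Collector loop: V_CE = V_CC − I_C·R_C = 19 − 0.915×4.7 = 14.7 V.
Since V_CE = 14.7 V > V_CE(sat) ≈ 0.2 V, the transistor is in the active region as assumed.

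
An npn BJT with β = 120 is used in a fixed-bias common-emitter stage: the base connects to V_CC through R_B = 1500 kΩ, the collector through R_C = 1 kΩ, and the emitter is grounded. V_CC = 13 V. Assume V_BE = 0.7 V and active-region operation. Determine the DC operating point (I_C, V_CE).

Base loop: V_CC = I_B·R_B + V_BE, so I_B = (13 − 0.7)/1500 kΩ = 0.0082 mA.
In the active region I_C = β·I_B = 120 × 0.0082 = 0.984 mA.
Collector loop: V_CE = V_CC − I_C·R_C = 13 − 0.984×1 = 12 V.
Since V_CE = 12 V > V_CE(sat) ≈ 0.2 V, the transistor is in the active region as assumed.

I_C ≈ 0.98 mA, V_CE ≈ 12 V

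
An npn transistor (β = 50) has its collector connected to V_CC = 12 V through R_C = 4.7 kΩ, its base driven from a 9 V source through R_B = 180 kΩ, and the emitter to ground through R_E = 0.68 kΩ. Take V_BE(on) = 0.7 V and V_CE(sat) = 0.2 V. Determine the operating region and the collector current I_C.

Assume active. Base-emitter loop: I_B = (V_BB − V_BE)/(R_B + (β+1)R_E) = (9 − 0.7)/(180 + 51×0.68) = 0.0387 mA.
I_C = β·I_B = 50×0.0387 = 1.93 mA.
V_CE = V_CC − I_C·R_C − I_E·R_E = 12 − 1.93×4.7 − 1.97×0.68 = 1.57 V > V_CE(sat), so the active-region assumption holds.

active; I_C ≈ 1.9 mA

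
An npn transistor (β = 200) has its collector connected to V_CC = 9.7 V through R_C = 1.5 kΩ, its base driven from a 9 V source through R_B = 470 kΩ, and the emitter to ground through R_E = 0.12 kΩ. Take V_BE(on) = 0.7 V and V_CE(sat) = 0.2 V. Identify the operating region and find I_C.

Assume active. Base-emitter loop: I_B = (V_BB − V_BE)/(R_B + (β+1)R_E) = (9 − 0.7)/(470 + 201×0.12) = 0.0168 mA.
I_C = β·I_B = 200×0.0168 = 3.36 mA.
V_CE = V_CC − I_C·R_C − I_E·R_E = 9.7 − 3.36×1.5 − 3.38×0.12 = 4.26 V > V_CE(sat), so the active-region assumption holds.

active; I_C ≈ 3.4 mA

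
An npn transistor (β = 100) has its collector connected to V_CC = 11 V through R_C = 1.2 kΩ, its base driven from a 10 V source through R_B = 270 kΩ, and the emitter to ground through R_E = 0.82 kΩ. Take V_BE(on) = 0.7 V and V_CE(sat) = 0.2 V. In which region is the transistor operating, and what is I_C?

active; I_C ≈ 2.6 mA

Assume active. Base-emitter loop: I_B = (V_BB − V_BE)/(R_B + (β+1)R_E) = (10 − 0.7)/(270 + 101×0.82) = 0.0264 mA.
I_C = β·I_B = 100×0.0264 = 2.64 mA.
V_CE = V_CC − I_C·R_C − I_E·R_E = 11 − 2.64×1.2 − 2.66×0.82 = 5.65 V > V_CE(sat), so the active-region assumption holds.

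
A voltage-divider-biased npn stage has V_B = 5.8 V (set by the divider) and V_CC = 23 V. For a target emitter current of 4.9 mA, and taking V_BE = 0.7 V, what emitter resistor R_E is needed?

R_E ≈ 1 kΩ

V_E = V_B − V_BE = 5.8 − 0.7 = 5.1 V.
R_E = V_E / I_E = 5.1 / 4.9 = 1.04 kΩ.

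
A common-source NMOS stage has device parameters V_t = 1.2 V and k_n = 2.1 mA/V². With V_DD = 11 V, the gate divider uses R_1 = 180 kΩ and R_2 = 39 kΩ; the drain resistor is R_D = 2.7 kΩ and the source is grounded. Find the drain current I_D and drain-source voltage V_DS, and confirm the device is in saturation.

I_D ≈ 0.6 mA, V_DS ≈ 9.4 V

V_G = V_DD·R_2/(R_1+R_2) = 11×39/219 = 1.96 V. With the source grounded, V_GS = V_G = 1.96 V.
Assume saturation: I_D = (k_n/2)(V_GS − V_t)² = (2.1/2)×(1.96 − 1.2)² = 1.05×0.759² = 0.605 mA.
V_DS = V_DD − I_D·R_D = 11 − 0.605×2.7 = 9.37 V.
Saturation requires V_DS ≥ V_GS − V_t = 0.759 V; 9.37 ≥ 0.759 ✓.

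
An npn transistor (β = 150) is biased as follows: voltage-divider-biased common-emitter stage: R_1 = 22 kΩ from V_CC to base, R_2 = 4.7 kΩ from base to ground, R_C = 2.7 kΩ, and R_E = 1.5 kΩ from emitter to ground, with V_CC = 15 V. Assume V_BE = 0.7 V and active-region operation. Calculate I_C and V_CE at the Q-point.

I_C ≈ 1.3 mA, V_CE ≈ 9.7 V

Thevenize the base divider: V_Th = V_CC·R_2/(R_1+R_2) = 15×4.7/26.7 = 2.64 V, R_Th = R_1‖R_2 = 3.87 kΩ.
Base-emitter loop: V_Th = I_B·R_Th + V_BE + (β+1)I_B·R_E, so I_B = (2.64 − 0.7) / (3.87 + 151×1.5) = 0.00842 mA.
I_C = β·I_B = 150×0.00842 = 1.26 mA, and I_E = (β+1)I_B = 1.27 mA.
V_CE = V_CC − I_C·R_C − I_E·R_E = 15 − 1.26×2.7 − 1.27×1.5 = 9.68 V.
V_CE = 9.68 V > 0.2 V confirms active-region operation.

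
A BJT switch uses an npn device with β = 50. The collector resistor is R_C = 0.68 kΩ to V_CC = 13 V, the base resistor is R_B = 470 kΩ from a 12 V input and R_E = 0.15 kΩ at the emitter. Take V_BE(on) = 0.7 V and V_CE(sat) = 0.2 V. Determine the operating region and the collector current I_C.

Assume active. Base-emitter loop: I_B = (V_BB − V_BE)/(R_B + (β+1)R_E) = (12 − 0.7)/(470 + 51×0.15) = 0.0237 mA.
I_C = β·I_B = 50×0.0237 = 1.18 mA.
V_CE = V_CC − I_C·R_C − I_E·R_E = 13 − 1.18×0.68 − 1.21×0.15 = 12 V > V_CE(sat), so the active-region assumption holds.

active; I_C ≈ 1.2 mA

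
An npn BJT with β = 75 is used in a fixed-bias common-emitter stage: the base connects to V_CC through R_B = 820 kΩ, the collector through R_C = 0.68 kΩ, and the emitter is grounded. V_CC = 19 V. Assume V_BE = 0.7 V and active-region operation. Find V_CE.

Base loop: V_CC = I_B·R_B + V_BE, so I_B = (19 − 0.7)/820 kΩ = 0.0223 mA.
In the active region I_C = β·I_B = 75 × 0.0223 = 1.67 mA.
Collector loop: V_CE = V_CC − I_C·R_C = 19 − 1.67×0.68 = 17.9 V.
Since V_CE = 17.9 V > V_CE(sat) ≈ 0.2 V, the transistor is in the active region as assumed.

V_CE ≈ 18 V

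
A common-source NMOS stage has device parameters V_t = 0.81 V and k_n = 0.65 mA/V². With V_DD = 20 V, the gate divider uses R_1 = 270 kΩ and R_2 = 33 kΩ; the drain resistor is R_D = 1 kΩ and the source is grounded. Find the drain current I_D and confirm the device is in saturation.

V_G = V_DD·R_2/(R_1+R_2) = 20×33/303 = 2.18 V. With the source grounded, V_GS = V_G = 2.18 V.
Assume saturation: I_D = (k_n/2)(V_GS − V_t)² = (0.65/2)×(2.18 − 0.81)² = 0.325×1.37² = 0.608 mA.
V_DS = V_DD − I_D·R_D = 20 − 0.608×1 = 19.4 V.
Saturation requires V_DS ≥ V_GS − V_t = 1.37 V; 19.4 ≥ 1.37 ✓.

I_D ≈ 0.61 mA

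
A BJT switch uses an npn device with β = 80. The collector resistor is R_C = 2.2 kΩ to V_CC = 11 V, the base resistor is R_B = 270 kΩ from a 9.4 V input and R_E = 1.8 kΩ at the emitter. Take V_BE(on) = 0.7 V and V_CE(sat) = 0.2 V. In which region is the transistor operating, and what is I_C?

Assume active. Base-emitter loop: I_B = (V_BB − V_BE)/(R_B + (β+1)R_E) = (9.4 − 0.7)/(270 + 81×1.8) = 0.0209 mA.
I_C = β·I_B = 80×0.0209 = 1.67 mA.
V_CE = V_CC − I_C·R_C − I_E·R_E = 11 − 1.67×2.2 − 1.69×1.8 = 4.27 V > V_CE(sat), so the active-region assumption holds.

active; I_C ≈ 1.7 mA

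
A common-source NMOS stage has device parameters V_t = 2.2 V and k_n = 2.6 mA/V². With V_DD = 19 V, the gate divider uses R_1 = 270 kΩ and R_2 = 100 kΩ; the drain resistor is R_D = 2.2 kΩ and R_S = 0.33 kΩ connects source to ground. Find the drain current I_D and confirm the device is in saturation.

V_G = V_DD·R_2/(R_1+R_2) = 19×100/370 = 5.14 V.
Assume saturation: I_D = (k_n/2)(V_GS − V_t)² with V_GS = V_G − I_D·R_S = 5.14 − 0.33·I_D.
Substituting gives 0.142·I_D² − 3.52·I_D + 11.2 = 0, with roots I_D = 3.75 or 21.1 mA.
The root I_D = 21.1 mA gives V_GS = -1.83 V ≤ V_t, so take I_D = 3.75 mA.
Then V_GS = 3.9 V and V_DS = V_DD − I_D(R_D+R_S) = 19 − 3.75×2.53 = 9.52 V.
Saturation requires V_DS ≥ V_GS − V_t = 1.7 V; 9.52 ≥ 1.7 ✓.

I_D ≈ 3.7 mA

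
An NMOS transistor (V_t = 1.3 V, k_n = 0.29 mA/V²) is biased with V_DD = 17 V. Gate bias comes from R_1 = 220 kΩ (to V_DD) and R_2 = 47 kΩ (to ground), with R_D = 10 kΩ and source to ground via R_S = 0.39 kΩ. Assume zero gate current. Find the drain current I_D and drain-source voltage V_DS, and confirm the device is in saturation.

I_D ≈ 0.35 mA, V_DS ≈ 13 V

V_G = V_DD·R_2/(R_1+R_2) = 17×47/267 = 2.99 V.
Assume saturation: I_D = (k_n/2)(V_GS − V_t)² with V_GS = V_G − I_D·R_S = 2.99 − 0.39·I_D.
Substituting gives 0.0221·I_D² − 1.19·I_D + 0.415 = 0, with roots I_D = 0.351 or 53.7 mA.
The root I_D = 53.7 mA gives V_GS = -17.9 V ≤ V_t, so take I_D = 0.351 mA.
Then V_GS = 2.86 V and V_DS = V_DD − I_D(R_D+R_S) = 17 − 0.351×10.4 = 13.4 V.
Saturation requires V_DS ≥ V_GS − V_t = 1.56 V; 13.4 ≥ 1.56 ✓.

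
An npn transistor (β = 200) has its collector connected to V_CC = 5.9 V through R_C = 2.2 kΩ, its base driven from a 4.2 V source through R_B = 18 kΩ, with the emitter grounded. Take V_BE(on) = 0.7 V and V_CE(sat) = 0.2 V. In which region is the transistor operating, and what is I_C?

saturation; I_C ≈ 2.6 mA

Assume active: I_B = (4.2 − 0.7)/18 = 0.194 mA, giving I_C = β·I_B = 38.9 mA.
But then V_CE = 5.9 − 38.9×2.2 = -79.7 V < V_CE(sat) = 0.2 V — impossible in the active region.
So the transistor is saturated. With V_CE = 0.2 V, I_C = (V_CC − 0.2)/R_C = 5.7/2.2 = 2.59 mA.
Check: β·I_B = 38.9 mA > I_C = 2.59 mA, confirming saturation.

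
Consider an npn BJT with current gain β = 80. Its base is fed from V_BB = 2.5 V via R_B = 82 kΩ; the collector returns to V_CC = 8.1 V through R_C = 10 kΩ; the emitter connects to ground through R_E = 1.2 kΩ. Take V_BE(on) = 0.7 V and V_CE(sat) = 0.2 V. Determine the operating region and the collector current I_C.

Assume active: I_B = (2.5 − 0.7)/(82 + 81×1.2) = 0.01 mA, I_C = β·I_B = 0.804 mA.
Then V_CE = 8.1 − 0.804×10 − 0.814×1.2 = -0.912 V < 0.2 V — the active assumption fails.
Re-solve with V_CE = 0.2 V. KCL at the emitter: V_E/R_E = (V_BB−0.7−V_E)/R_B + (V_CC−0.2−V_E)/R_C, giving V_E = 0.859 V.
I_C = (V_CC − 0.2 − V_E)/R_C = (7.9 − 0.859)/10 = 0.704 mA.
Check: I_B = (1.8 − 0.859)/82 = 0.0115 mA, and β·I_B = 0.918 mA > I_C, confirming saturation.

saturation; I_C ≈ 0.7 mA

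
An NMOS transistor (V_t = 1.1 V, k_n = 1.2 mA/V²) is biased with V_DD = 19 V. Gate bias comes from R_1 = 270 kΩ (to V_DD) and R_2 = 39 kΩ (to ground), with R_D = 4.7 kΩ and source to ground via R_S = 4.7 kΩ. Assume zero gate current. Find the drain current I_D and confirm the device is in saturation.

V_G = V_DD·R_2/(R_1+R_2) = 19×39/309 = 2.4 V.
Assume saturation: I_D = (k_n/2)(V_GS − V_t)² with V_GS = V_G − I_D·R_S = 2.4 − 4.7·I_D.
Substituting gives 13.3·I_D² − 8.32·I_D + 1.01 = 0, with roots I_D = 0.165 or 0.463 mA.
The root I_D = 0.463 mA gives V_GS = 0.221 V ≤ V_t, so take I_D = 0.165 mA.
Then V_GS = 1.62 V and V_DS = V_DD − I_D(R_D+R_S) = 19 − 0.165×9.4 = 17.5 V.
Saturation requires V_DS ≥ V_GS − V_t = 0.524 V; 17.5 ≥ 0.524 ✓.

I_D ≈ 0.16 mA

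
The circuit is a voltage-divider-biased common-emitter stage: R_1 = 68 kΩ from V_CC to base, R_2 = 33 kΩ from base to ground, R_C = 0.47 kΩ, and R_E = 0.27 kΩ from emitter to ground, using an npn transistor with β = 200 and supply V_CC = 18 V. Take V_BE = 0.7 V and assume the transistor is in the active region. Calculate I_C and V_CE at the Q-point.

I_C ≈ 14 mA, V_CE ≈ 8 V

Thevenize the base divider: V_Th = V_CC·R_2/(R_1+R_2) = 18×33/101 = 5.88 V, R_Th = R_1‖R_2 = 22.2 kΩ.
Base-emitter loop: V_Th = I_B·R_Th + V_BE + (β+1)I_B·R_E, so I_B = (5.88 − 0.7) / (22.2 + 201×0.27) = 0.0677 mA.
I_C = β·I_B = 200×0.0677 = 13.5 mA, and I_E = (β+1)I_B = 13.6 mA.
V_CE = V_CC − I_C·R_C − I_E·R_E = 18 − 13.5×0.47 − 13.6×0.27 = 7.96 V.
V_CE = 7.96 V > 0.2 V confirms active-region operation.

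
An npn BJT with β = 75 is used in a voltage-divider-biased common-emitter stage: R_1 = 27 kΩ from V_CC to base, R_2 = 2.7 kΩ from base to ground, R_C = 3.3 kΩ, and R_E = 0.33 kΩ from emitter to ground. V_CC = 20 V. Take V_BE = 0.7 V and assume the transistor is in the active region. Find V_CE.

V_CE ≈ 8.9 V

Thevenize the base divider: V_Th = V_CC·R_2/(R_1+R_2) = 20×2.7/29.7 = 1.82 V, R_Th = R_1‖R_2 = 2.45 kΩ.
Base-emitter loop: V_Th = I_B·R_Th + V_BE + (β+1)I_B·R_E, so I_B = (1.82 − 0.7) / (2.45 + 76×0.33) = 0.0406 mA.
I_C = β·I_B = 75×0.0406 = 3.05 mA, and I_E = (β+1)I_B = 3.09 mA.
V_CE = V_CC − I_C·R_C − I_E·R_E = 20 − 3.05×3.3 − 3.09×0.33 = 8.93 V.
V_CE = 8.93 V > 0.2 V confirms active-region operation.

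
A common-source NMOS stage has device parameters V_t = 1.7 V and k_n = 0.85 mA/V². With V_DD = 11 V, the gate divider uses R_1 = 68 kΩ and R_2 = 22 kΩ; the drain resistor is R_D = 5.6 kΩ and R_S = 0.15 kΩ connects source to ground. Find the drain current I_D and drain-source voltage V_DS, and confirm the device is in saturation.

I_D ≈ 0.37 mA, V_DS ≈ 8.9 V

V_G = V_DD·R_2/(R_1+R_2) = 11×22/90 = 2.69 V.
Assume saturation: I_D = (k_n/2)(V_GS − V_t)² with V_GS = V_G − I_D·R_S = 2.69 − 0.15·I_D.
Substituting gives 0.00956·I_D² − 1.13·I_D + 0.416 = 0, with roots I_D = 0.37 or 117 mA.
The root I_D = 117 mA gives V_GS = -14.9 V ≤ V_t, so take I_D = 0.37 mA.
Then V_GS = 2.63 V and V_DS = V_DD − I_D(R_D+R_S) = 11 − 0.37×5.75 = 8.87 V.
Saturation requires V_DS ≥ V_GS − V_t = 0.933 V; 8.87 ≥ 0.933 ✓.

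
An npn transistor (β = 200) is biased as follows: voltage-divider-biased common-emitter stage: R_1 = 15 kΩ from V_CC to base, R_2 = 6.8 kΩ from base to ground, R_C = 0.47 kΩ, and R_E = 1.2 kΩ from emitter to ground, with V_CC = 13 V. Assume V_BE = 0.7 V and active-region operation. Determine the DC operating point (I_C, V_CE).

I_C ≈ 2.7 mA, V_CE ≈ 8.4 V

Thevenize the base divider: V_Th = V_CC·R_2/(R_1+R_2) = 13×6.8/21.8 = 4.06 V, R_Th = R_1‖R_2 = 4.68 kΩ.
Base-emitter loop: V_Th = I_B·R_Th + V_BE + (β+1)I_B·R_E, so I_B = (4.06 − 0.7) / (4.68 + 201×1.2) = 0.0136 mA.
I_C = β·I_B = 200×0.0136 = 2.73 mA, and I_E = (β+1)I_B = 2.74 mA.
V_CE = V_CC − I_C·R_C − I_E·R_E = 13 − 2.73×0.47 − 2.74×1.2 = 8.43 V.
V_CE = 8.43 V > 0.2 V confirms active-region operation.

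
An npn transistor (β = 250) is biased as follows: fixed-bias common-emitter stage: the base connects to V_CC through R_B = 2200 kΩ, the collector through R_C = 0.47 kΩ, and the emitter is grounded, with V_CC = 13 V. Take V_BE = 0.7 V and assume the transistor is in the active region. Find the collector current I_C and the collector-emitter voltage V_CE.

I_C ≈ 1.4 mA, V_CE ≈ 12 V

Base loop: V_CC = I_B·R_B + V_BE, so I_B = (13 − 0.7)/2200 kΩ = 0.00559 mA.
In the active region I_C = β·I_B = 250 × 0.00559 = 1.4 mA.
Collector loop: V_CE = V_CC − I_C·R_C = 13 − 1.4×0.47 = 12.3 V.
Since V_CE = 12.3 V > V_CE(sat) ≈ 0.2 V, the transistor is in the active region as assumed.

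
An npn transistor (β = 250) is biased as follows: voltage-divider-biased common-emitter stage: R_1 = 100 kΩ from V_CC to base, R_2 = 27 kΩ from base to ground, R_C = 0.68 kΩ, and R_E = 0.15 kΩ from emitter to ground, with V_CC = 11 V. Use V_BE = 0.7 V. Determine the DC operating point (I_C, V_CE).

I_C ≈ 7 mA, V_CE ≈ 5.2 V

Thevenize the base divider: V_Th = V_CC·R_2/(R_1+R_2) = 11×27/127 = 2.34 V, R_Th = R_1‖R_2 = 21.3 kΩ.
Base-emitter loop: V_Th = I_B·R_Th + V_BE + (β+1)I_B·R_E, so I_B = (2.34 − 0.7) / (21.3 + 251×0.15) = 0.0278 mA.
I_C = β·I_B = 250×0.0278 = 6.95 mA, and I_E = (β+1)I_B = 6.98 mA.
V_CE = V_CC − I_C·R_C − I_E·R_E = 11 − 6.95×0.68 − 6.98×0.15 = 5.22 V.
V_CE = 5.22 V > 0.2 V confirms active-region operation.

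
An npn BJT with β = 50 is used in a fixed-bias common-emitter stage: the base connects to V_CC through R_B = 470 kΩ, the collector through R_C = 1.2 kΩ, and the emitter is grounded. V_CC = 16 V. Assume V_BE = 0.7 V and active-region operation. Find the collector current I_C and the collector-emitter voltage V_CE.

Base loop: V_CC = I_B·R_B + V_BE, so I_B = (16 − 0.7)/470 kΩ = 0.0326 mA.
In the active region I_C = β·I_B = 50 × 0.0326 = 1.63 mA.
Collector loop: V_CE = V_CC − I_C·R_C = 16 − 1.63×1.2 = 14 V.
Since V_CE = 14 V > V_CE(sat) ≈ 0.2 V, the transistor is in the active region as assumed.

I_C ≈ 1.6 mA, V_CE ≈ 14 V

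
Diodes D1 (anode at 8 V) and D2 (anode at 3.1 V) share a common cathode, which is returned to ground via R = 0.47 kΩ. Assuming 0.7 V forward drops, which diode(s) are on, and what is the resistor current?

Assume both conduct. Then node N would need to be at both 8−0.7 = 7.3 V and 3.1−0.7 = 2.4 V, which is impossible.
Assume only D1 conducts: V_N = 8 − 0.7 = 7.3 V, so I_R = 7.3/0.47 = 15.5 mA.
Check D2: its anode-to-cathode voltage is 3.1 − 7.3 = -4.2 V < 0.7 V, so it is off. The assumption is consistent.

Only D1 conducts; I_R ≈ 16 mA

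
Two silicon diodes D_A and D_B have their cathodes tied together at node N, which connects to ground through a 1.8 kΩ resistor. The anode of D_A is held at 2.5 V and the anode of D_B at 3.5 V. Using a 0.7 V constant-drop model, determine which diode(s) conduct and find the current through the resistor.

Assume both conduct. Then node N would need to be at both 2.5−0.7 = 1.8 V and 3.5−0.7 = 2.8 V, which is impossible.
Assume only D_B conducts: V_N = 3.5 − 0.7 = 2.8 V, so I_R = 2.8/1.8 = 1.56 mA.
Check D_A: its anode-to-cathode voltage is 2.5 − 2.8 = -0.3 V < 0.7 V, so it is off. The assumption is consistent.

Only D_B conducts; I_R ≈ 1.6 mA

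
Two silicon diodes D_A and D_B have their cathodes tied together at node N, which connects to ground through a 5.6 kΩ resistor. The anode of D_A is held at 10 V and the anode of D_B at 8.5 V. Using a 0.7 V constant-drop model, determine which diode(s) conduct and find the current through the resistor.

Only D_A conducts; I_R ≈ 1.7 mA

Assume both conduct. Then node N would need to be at both 10−0.7 = 9.3 V and 8.5−0.7 = 7.8 V, which is impossible.
Assume only D_A conducts: V_N = 10 − 0.7 = 9.3 V, so I_R = 9.3/5.6 = 1.66 mA.
Check D_B: its anode-to-cathode voltage is 8.5 − 9.3 = -0.8 V < 0.7 V, so it is off. The assumption is consistent.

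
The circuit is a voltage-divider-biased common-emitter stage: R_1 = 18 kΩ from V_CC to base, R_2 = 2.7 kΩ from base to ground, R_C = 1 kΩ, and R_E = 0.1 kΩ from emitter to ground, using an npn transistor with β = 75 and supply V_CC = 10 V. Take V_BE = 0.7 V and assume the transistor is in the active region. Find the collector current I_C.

I_C ≈ 4.6 mA

Thevenize the base divider: V_Th = V_CC·R_2/(R_1+R_2) = 10×2.7/20.7 = 1.3 V, R_Th = R_1‖R_2 = 2.35 kΩ.
Base-emitter loop: V_Th = I_B·R_Th + V_BE + (β+1)I_B·R_E, so I_B = (1.3 − 0.7) / (2.35 + 76×0.1) = 0.0608 mA.
I_C = β·I_B = 75×0.0608 = 4.56 mA, and I_E = (β+1)I_B = 4.62 mA.
V_CE = V_CC − I_C·R_C − I_E·R_E = 10 − 4.56×1 − 4.62×0.1 = 4.98 V.
V_CE = 4.98 V > 0.2 V confirms active-region operation.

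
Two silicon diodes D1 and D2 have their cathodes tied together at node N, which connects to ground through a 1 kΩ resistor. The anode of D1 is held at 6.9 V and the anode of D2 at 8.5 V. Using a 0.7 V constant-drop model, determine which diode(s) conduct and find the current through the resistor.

Assume both conduct. Then node N would need to be at both 6.9−0.7 = 6.2 V and 8.5−0.7 = 7.8 V, which is impossible.
Assume only D2 conducts: V_N = 8.5 − 0.7 = 7.8 V, so I_R = 7.8/1 = 7.8 mA.
Check D1: its anode-to-cathode voltage is 6.9 − 7.8 = -0.9 V < 0.7 V, so it is off. The assumption is consistent.

Only D2 conducts; I_R ≈ 7.8 mA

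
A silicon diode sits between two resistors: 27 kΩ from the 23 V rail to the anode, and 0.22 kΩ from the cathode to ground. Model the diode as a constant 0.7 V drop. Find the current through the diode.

The two resistors are in series with the diode, so KVL gives 23 = I·27 + 0.7 + I·0.22.
I = (23 − 0.7) / (27 + 0.22) kΩ = 22.3 / 27.2 = 0.819 mA.

I ≈ 0.82 mA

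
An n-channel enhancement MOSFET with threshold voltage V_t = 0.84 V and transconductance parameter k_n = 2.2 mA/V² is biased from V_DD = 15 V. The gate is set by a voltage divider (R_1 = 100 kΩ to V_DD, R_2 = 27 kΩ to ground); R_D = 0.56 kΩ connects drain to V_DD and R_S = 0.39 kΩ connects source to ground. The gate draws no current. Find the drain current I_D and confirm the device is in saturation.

I_D ≈ 2.3 mA

V_G = V_DD·R_2/(R_1+R_2) = 15×27/127 = 3.19 V.
Assume saturation: I_D = (k_n/2)(V_GS − V_t)² with V_GS = V_G − I_D·R_S = 3.19 − 0.39·I_D.
Substituting gives 0.167·I_D² − 3.02·I_D + 6.07 = 0, with roots I_D = 2.31 or 15.7 mA.
The root I_D = 15.7 mA gives V_GS = -2.94 V ≤ V_t, so take I_D = 2.31 mA.
Then V_GS = 2.29 V and V_DS = V_DD − I_D(R_D+R_S) = 15 − 2.31×0.95 = 12.8 V.
Saturation requires V_DS ≥ V_GS − V_t = 1.45 V; 12.8 ≥ 1.45 ✓.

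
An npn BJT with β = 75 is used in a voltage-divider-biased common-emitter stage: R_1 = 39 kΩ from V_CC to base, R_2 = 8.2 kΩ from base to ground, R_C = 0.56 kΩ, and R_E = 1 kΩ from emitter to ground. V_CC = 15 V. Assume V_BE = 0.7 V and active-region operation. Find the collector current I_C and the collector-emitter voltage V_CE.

I_C ≈ 1.7 mA, V_CE ≈ 12 V

Thevenize the base divider: V_Th = V_CC·R_2/(R_1+R_2) = 15×8.2/47.2 = 2.61 V, R_Th = R_1‖R_2 = 6.78 kΩ.
Base-emitter loop: V_Th = I_B·R_Th + V_BE + (β+1)I_B·R_E, so I_B = (2.61 − 0.7) / (6.78 + 76×1) = 0.023 mA.
I_C = β·I_B = 75×0.023 = 1.73 mA, and I_E = (β+1)I_B = 1.75 mA.
V_CE = V_CC − I_C·R_C − I_E·R_E = 15 − 1.73×0.56 − 1.75×1 = 12.3 V.
V_CE = 12.3 V > 0.2 V confirms active-region operation.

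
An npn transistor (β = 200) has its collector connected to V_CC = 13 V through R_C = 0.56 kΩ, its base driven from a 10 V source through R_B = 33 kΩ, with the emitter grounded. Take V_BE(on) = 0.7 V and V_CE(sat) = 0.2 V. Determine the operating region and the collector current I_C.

saturation; I_C ≈ 23 mA

Assume active: I_B = (10 − 0.7)/33 = 0.282 mA, giving I_C = β·I_B = 56.4 mA.
But then V_CE = 13 − 56.4×0.56 = -18.6 V < V_CE(sat) = 0.2 V — impossible in the active region.
So the transistor is saturated. With V_CE = 0.2 V, I_C = (V_CC − 0.2)/R_C = 12.8/0.56 = 22.9 mA.
Check: β·I_B = 56.4 mA > I_C = 22.9 mA, confirming saturation.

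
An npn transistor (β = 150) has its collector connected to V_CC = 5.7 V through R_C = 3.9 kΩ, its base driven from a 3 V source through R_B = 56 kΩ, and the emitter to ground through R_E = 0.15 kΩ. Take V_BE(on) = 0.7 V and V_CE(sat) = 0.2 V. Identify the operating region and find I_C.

saturation; I_C ≈ 1.4 mA

Assume active: I_B = (3 − 0.7)/(56 + 151×0.15) = 0.0292 mA, I_C = β·I_B = 4.39 mA.
Then V_CE = 5.7 − 4.39×3.9 − 4.42×0.15 = -12.1 V < 0.2 V — the active assumption fails.
Re-solve with V_CE = 0.2 V. KCL at the emitter: V_E/R_E = (V_BB−0.7−V_E)/R_B + (V_CC−0.2−V_E)/R_C, giving V_E = 0.209 V.
I_C = (V_CC − 0.2 − V_E)/R_C = (5.5 − 0.209)/3.9 = 1.36 mA.
Check: I_B = (2.3 − 0.209)/56 = 0.0373 mA, and β·I_B = 5.6 mA > I_C, confirming saturation.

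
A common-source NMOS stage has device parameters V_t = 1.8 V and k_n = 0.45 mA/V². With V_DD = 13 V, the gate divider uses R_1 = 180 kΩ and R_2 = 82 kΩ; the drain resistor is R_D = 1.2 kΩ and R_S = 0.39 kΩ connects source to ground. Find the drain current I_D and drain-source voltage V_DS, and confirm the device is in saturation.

I_D ≈ 0.85 mA, V_DS ≈ 12 V

V_G = V_DD·R_2/(R_1+R_2) = 13×82/262 = 4.07 V.
Assume saturation: I_D = (k_n/2)(V_GS − V_t)² with V_GS = V_G − I_D·R_S = 4.07 − 0.39·I_D.
Substituting gives 0.0342·I_D² − 1.4·I_D + 1.16 = 0, with roots I_D = 0.846 or 40 mA.
The root I_D = 40 mA gives V_GS = -11.5 V ≤ V_t, so take I_D = 0.846 mA.
Then V_GS = 3.74 V and V_DS = V_DD − I_D(R_D+R_S) = 13 − 0.846×1.59 = 11.7 V.
Saturation requires V_DS ≥ V_GS − V_t = 1.94 V; 11.7 ≥ 1.94 ✓.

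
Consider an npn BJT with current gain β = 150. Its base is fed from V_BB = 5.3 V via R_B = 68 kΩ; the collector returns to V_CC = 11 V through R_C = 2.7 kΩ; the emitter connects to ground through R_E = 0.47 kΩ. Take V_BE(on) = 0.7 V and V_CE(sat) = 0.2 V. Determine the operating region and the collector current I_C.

saturation; I_C ≈ 3.4 mA

Assume active: I_B = (5.3 − 0.7)/(68 + 151×0.47) = 0.0331 mA, I_C = β·I_B = 4.97 mA.
Then V_CE = 11 − 4.97×2.7 − 5×0.47 = -4.75 V < 0.2 V — the active assumption fails.
Re-solve with V_CE = 0.2 V. KCL at the emitter: V_E/R_E = (V_BB−0.7−V_E)/R_B + (V_CC−0.2−V_E)/R_C, giving V_E = 1.62 V.
I_C = (V_CC − 0.2 − V_E)/R_C = (10.8 − 1.62)/2.7 = 3.4 mA.
Check: I_B = (4.6 − 1.62)/68 = 0.0438 mA, and β·I_B = 6.58 mA > I_C, confirming saturation.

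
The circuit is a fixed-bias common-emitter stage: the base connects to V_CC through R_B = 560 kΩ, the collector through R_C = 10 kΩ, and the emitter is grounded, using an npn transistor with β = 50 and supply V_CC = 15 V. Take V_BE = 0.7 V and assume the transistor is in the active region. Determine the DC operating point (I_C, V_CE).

I_C ≈ 1.3 mA, V_CE ≈ 2.2 V

Base loop: V_CC = I_B·R_B + V_BE, so I_B = (15 − 0.7)/560 kΩ = 0.0255 mA.
In the active region I_C = β·I_B = 50 × 0.0255 = 1.28 mA.
Collector loop: V_CE = V_CC − I_C·R_C = 15 − 1.28×10 = 2.23 V.
Since V_CE = 2.23 V > V_CE(sat) ≈ 0.2 V, the transistor is in the active region as assumed.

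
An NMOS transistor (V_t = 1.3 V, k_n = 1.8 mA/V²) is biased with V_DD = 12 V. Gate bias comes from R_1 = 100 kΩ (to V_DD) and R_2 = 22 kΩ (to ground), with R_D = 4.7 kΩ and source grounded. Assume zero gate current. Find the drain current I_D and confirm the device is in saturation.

I_D ≈ 0.67 mA

V_G = V_DD·R_2/(R_1+R_2) = 12×22/122 = 2.16 V. With the source grounded, V_GS = V_G = 2.16 V.
Assume saturation: I_D = (k_n/2)(V_GS − V_t)² = (1.8/2)×(2.16 − 1.3)² = 0.9×0.864² = 0.672 mA.
V_DS = V_DD − I_D·R_D = 12 − 0.672×4.7 = 8.84 V.
Saturation requires V_DS ≥ V_GS − V_t = 0.864 V; 8.84 ≥ 0.864 ✓.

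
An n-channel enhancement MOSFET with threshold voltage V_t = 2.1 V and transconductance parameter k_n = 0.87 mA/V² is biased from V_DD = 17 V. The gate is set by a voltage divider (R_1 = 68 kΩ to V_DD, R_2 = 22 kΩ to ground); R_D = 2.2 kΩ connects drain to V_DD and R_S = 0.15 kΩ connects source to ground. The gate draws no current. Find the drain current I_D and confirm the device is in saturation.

I_D ≈ 1.5 mA

V_G = V_DD·R_2/(R_1+R_2) = 17×22/90 = 4.16 V.
Assume saturation: I_D = (k_n/2)(V_GS − V_t)² with V_GS = V_G − I_D·R_S = 4.16 − 0.15·I_D.
Substituting gives 0.00979·I_D² − 1.27·I_D + 1.84 = 0, with roots I_D = 1.47 or 128 mA.
The root I_D = 128 mA gives V_GS = -15.1 V ≤ V_t, so take I_D = 1.47 mA.
Then V_GS = 3.94 V and V_DS = V_DD − I_D(R_D+R_S) = 17 − 1.47×2.35 = 13.6 V.
Saturation requires V_DS ≥ V_GS − V_t = 1.84 V; 13.6 ≥ 1.84 ✓.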